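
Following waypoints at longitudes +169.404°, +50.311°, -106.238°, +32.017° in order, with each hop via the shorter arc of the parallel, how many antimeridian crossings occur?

Leg 1: +169.404° → +50.311°, shortest Δλ = -119.093° (west) — does not cross 180°.
Leg 2: +50.311° → -106.238°, shortest Δλ = -156.549° (west) — does not cross 180°.
Leg 3: -106.238° → +32.017°, shortest Δλ = 138.255° (east) — does not cross 180°.
Total crossings: 0.

0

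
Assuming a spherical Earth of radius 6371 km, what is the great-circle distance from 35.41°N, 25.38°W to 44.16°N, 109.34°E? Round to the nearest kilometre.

10057 km

Δλ = 109.34 − -25.38 = 134.72°.
Δφ = 44.16 − 35.41 = 8.75°.
a = sin²(Δφ/2) + cos φ₁ · cos φ₂ · sin²(Δλ/2) = 0.503877.
c = 2·atan2(√a, √(1−a)) = 1.57855 rad → d = 6371·c ≈ 10056.95 km.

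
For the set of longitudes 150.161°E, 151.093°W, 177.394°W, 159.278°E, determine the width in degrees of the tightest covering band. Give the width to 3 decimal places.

58.746°

Sort the longitudes: -177.394°, -151.093°, +150.161°, +159.278°.
Eastward gaps between consecutive values (wrapping around): 26.301°, 301.254°, 9.117°, 23.328°.
Largest gap = 301.254° ⇒ minimal covering band is its complement: 360° − 301.254° = 58.746°.
Band runs from +150.161° eastward to -151.093°, crossing the antimeridian.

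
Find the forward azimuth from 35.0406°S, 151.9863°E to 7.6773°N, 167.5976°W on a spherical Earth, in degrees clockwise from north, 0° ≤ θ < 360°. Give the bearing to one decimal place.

Δλ = -167.5976 − 151.9863 = -319.5839°; wrapped into (−180°, 180°]: 40.4161°.
θ = atan2( sin Δλ · cos φ₂ , cos φ₁ · sin φ₂ − sin φ₁ · cos φ₂ · cos Δλ )
  = atan2(0.64252, 0.54260) = 49.820° → normalised to [0°, 360°): 49.820°.

49.8°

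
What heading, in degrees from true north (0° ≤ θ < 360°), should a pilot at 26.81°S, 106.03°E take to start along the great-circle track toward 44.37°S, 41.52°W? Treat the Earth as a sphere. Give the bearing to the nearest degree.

203°

Δλ = -41.52 − 106.03 = -147.55°.
θ = atan2( sin Δλ · cos φ₂ , cos φ₁ · sin φ₂ − sin φ₁ · cos φ₂ · cos Δλ )
  = atan2(-0.38356, -0.89619) = -156.830° → normalised to [0°, 360°): 203.170°.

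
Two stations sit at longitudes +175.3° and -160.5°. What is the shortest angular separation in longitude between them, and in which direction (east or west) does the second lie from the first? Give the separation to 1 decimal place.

24.2° east

Raw difference: -160.5 − 175.3 = -335.8°.
Normalise into (−180°, 180°]: -335.8° + 360° = 24.2°.
Positive ⇒ the second point lies to the east; separation 24.2°.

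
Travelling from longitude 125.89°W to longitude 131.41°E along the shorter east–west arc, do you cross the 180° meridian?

Yes

Naïve |131.41 − -125.89| = 257.3° > 180°, so the shorter arc goes the other way round — across 180°.
Signed shortest Δλ = ((131.41 − -125.89 + 180) mod 360) − 180 = -102.7°.
Going west by 102.7° from -125.89° passes through 180° before reaching +131.41°.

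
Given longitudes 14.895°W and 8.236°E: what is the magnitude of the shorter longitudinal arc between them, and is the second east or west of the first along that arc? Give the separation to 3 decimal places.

Raw difference: 8.236 − -14.895 = 23.131°.
Normalise into (−180°, 180°]: 23.131° stays 23.131°.
Positive ⇒ the second point lies to the east; separation 23.131°.

23.131° east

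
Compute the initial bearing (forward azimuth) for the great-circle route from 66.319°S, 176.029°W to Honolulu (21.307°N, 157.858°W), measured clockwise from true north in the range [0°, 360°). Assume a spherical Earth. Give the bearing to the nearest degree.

Δλ = -157.858 − -176.029 = 18.171°.
θ = atan2( sin Δλ · cos φ₂ , cos φ₁ · sin φ₂ − sin φ₁ · cos φ₂ · cos Δλ )
  = atan2(0.29054, 0.95659) = 16.895° → normalised to [0°, 360°): 16.895°.

17°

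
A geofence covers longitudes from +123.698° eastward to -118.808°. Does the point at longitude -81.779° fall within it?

Band width going east from +123.698° to -118.808°: ((-118.808 − 123.698) mod 360) = 117.494°.
Offset of -81.779° east of the west edge: ((-81.779 − 123.698) mod 360) = 154.523°.
154.523° > 117.494° ⇒ outside.

No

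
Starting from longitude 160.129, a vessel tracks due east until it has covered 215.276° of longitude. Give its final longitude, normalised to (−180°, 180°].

+15.405°

Start at +160.129°; shift +215.276° → +375.405°.
+375.405° lies outside (−180°, 180°]; subtract 360° → +15.405°.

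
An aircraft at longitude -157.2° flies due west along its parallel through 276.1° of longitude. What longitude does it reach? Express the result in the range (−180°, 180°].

Start at -157.2°; shift −276.1° → -433.3°.
-433.3° lies outside (−180°, 180°]; add 360° → -73.3°.

-73.3°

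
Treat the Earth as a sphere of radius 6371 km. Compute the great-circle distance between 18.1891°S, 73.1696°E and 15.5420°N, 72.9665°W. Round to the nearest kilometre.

Δλ = -72.9665 − 73.1696 = -146.1361°.
Δφ = 15.5420 − -18.1891 = 33.7311°.
a = sin²(Δφ/2) + cos φ₁ · cos φ₂ · sin²(Δλ/2) = 0.921833.
c = 2·atan2(√a, √(1−a)) = 2.57487 rad → d = 6371·c ≈ 16404.51 km.

16405 km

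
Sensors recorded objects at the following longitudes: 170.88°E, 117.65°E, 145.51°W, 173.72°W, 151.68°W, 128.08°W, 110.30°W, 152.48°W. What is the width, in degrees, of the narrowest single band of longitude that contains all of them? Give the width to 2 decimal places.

132.05°

Sort the longitudes: -173.72°, -152.48°, -151.68°, -145.51°, -128.08°, -110.30°, +117.65°, +170.88°.
Eastward gaps between consecutive values (wrapping around): 21.24°, 0.80°, 6.17°, 17.43°, 17.78°, 227.95°, 53.23°, 15.40°.
Largest gap = 227.95° ⇒ minimal covering band is its complement: 360° − 227.95° = 132.05°.
Band runs from +117.65° eastward to -110.30°, crossing the antimeridian.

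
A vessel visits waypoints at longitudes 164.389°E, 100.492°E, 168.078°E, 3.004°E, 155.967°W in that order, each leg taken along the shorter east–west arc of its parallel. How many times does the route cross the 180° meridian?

0

Leg 1: +164.389° → +100.492°, shortest Δλ = -63.897° (west) — does not cross 180°.
Leg 2: +100.492° → +168.078°, shortest Δλ = 67.586° (east) — does not cross 180°.
Leg 3: +168.078° → +3.004°, shortest Δλ = -165.074° (west) — does not cross 180°.
Leg 4: +3.004° → -155.967°, shortest Δλ = -158.971° (west) — does not cross 180°.
Total crossings: 0.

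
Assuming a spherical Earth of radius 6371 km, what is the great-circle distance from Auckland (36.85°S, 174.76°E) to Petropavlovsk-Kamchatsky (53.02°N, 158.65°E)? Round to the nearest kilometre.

10114 km

Δλ = 158.65 − 174.76 = -16.11°.
Δφ = 53.02 − -36.85 = 89.87°.
a = sin²(Δφ/2) + cos φ₁ · cos φ₂ · sin²(Δλ/2) = 0.508317.
c = 2·atan2(√a, √(1−a)) = 1.58743 rad → d = 6371·c ≈ 10113.52 km.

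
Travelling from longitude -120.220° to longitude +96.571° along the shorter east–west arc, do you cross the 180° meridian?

Yes

Naïve |96.571 − -120.220| = 216.791° > 180°, so the shorter arc goes the other way round — across 180°.
Signed shortest Δλ = ((96.571 − -120.220 + 180) mod 360) − 180 = -143.209°.
Going west by 143.209° from -120.220° passes through 180° before reaching +96.571°.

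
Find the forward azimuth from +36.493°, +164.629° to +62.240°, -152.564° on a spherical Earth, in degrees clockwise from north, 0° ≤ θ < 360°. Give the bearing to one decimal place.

Δλ = -152.564 − 164.629 = -317.193°; wrapped into (−180°, 180°]: 42.807°.
θ = atan2( sin Δλ · cos φ₂ , cos φ₁ · sin φ₂ − sin φ₁ · cos φ₂ · cos Δλ )
  = atan2(0.31650, 0.50818) = 31.916° → normalised to [0°, 360°): 31.916°.

31.9°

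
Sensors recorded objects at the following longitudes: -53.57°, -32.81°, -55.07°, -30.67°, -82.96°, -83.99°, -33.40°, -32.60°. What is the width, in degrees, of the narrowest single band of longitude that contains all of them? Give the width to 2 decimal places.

53.32°

Sort the longitudes: -83.99°, -82.96°, -55.07°, -53.57°, -33.40°, -32.81°, -32.60°, -30.67°.
Eastward gaps between consecutive values (wrapping around): 1.03°, 27.89°, 1.50°, 20.17°, 0.59°, 0.21°, 1.93°, 306.68°.
Largest gap = 306.68° ⇒ minimal covering band is its complement: 360° − 306.68° = 53.32°.
Band runs from -83.99° eastward to -30.67°.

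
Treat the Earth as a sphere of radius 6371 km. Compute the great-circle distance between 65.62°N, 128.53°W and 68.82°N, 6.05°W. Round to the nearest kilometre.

Δλ = -6.05 − -128.53 = 122.48°.
Δφ = 68.82 − 65.62 = 3.20°.
a = sin²(Δφ/2) + cos φ₁ · cos φ₂ · sin²(Δλ/2) = 0.115394.
c = 2·atan2(√a, √(1−a)) = 0.69319 rad → d = 6371·c ≈ 4416.30 km.

4416 km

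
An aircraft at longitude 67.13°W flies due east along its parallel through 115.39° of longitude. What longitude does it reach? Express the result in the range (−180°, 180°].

Start at -67.13°; shift +115.39° → +48.26°.
+48.26° already lies in (−180°, 180°].

48.26°E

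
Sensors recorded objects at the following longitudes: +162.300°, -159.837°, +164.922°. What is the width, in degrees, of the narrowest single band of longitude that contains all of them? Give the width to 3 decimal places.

37.863°

Sort the longitudes: -159.837°, +162.300°, +164.922°.
Eastward gaps between consecutive values (wrapping around): 322.137°, 2.622°, 35.241°.
Largest gap = 322.137° ⇒ minimal covering band is its complement: 360° − 322.137° = 37.863°.
Band runs from +162.300° eastward to -159.837°, crossing the antimeridian.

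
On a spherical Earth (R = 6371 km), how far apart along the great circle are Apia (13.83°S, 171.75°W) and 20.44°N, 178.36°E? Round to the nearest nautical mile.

2139 nmi

Δλ = 178.36 − -171.75 = 350.11°; wrapped into (−180°, 180°]: -9.89°.
Δφ = 20.44 − -13.83 = 34.27°.
a = sin²(Δφ/2) + cos φ₁ · cos φ₂ · sin²(Δλ/2) = 0.093564.
c = 2·atan2(√a, √(1−a)) = 0.62173 rad → d = 6371·c ≈ 3961.04 km ≈ 2138.79 nmi.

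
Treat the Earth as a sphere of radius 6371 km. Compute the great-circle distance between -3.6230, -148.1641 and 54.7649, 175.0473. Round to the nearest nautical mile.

3952 nmi

Δλ = 175.0473 − -148.1641 = 323.2114°; wrapped into (−180°, 180°]: -36.7886°.
Δφ = 54.7649 − -3.6230 = 58.3879°.
a = sin²(Δφ/2) + cos φ₁ · cos φ₂ · sin²(Δλ/2) = 0.295250.
c = 2·atan2(√a, √(1−a)) = 1.14889 rad → d = 6371·c ≈ 7319.58 km ≈ 3952.26 nmi.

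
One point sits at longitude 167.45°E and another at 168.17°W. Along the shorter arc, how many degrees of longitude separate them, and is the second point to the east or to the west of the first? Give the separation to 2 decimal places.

24.38° east

Raw difference: -168.17 − 167.45 = -335.62°.
Normalise into (−180°, 180°]: -335.62° + 360° = 24.38°.
Positive ⇒ the second point lies to the east; separation 24.38°.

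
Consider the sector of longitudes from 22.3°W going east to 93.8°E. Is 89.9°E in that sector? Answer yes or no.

Band width going east from -22.3° to +93.8°: ((93.8 − -22.3) mod 360) = 116.1°.
Offset of +89.9° east of the west edge: ((89.9 − -22.3) mod 360) = 112.2°.
112.2° ≤ 116.1° ⇒ inside.

Yes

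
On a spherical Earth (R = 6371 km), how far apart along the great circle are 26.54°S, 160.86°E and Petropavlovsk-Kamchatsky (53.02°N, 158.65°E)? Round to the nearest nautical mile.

Δλ = 158.65 − 160.86 = -2.21°.
Δφ = 53.02 − -26.54 = 79.56°.
a = sin²(Δφ/2) + cos φ₁ · cos φ₂ · sin²(Δλ/2) = 0.409597.
c = 2·atan2(√a, √(1−a)) = 1.38899 rad → d = 6371·c ≈ 8849.26 km ≈ 4778.22 nmi.

4778 nmi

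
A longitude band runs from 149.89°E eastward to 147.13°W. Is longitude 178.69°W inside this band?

Yes

Band width going east from +149.89° to -147.13°: ((-147.13 − 149.89) mod 360) = 62.98°.
Offset of -178.69° east of the west edge: ((-178.69 − 149.89) mod 360) = 31.42°.
31.42° ≤ 62.98° ⇒ inside.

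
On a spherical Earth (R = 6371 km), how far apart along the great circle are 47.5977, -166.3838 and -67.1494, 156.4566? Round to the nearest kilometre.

Δλ = 156.4566 − -166.3838 = 322.8404°; wrapped into (−180°, 180°]: -37.1596°.
Δφ = -67.1494 − 47.5977 = -114.7471°.
a = sin²(Δφ/2) + cos φ₁ · cos φ₂ · sin²(Δλ/2) = 0.735892.
c = 2·atan2(√a, √(1−a)) = 2.06211 rad → d = 6371·c ≈ 13137.69 km.

13138 km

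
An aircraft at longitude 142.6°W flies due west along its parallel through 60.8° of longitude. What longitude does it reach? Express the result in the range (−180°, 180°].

156.6°E

Start at -142.6°; shift −60.8° → -203.4°.
-203.4° lies outside (−180°, 180°]; add 360° → +156.6°.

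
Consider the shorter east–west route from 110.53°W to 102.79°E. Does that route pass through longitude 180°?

Naïve |102.79 − -110.53| = 213.32° > 180°, so the shorter arc goes the other way round — across 180°.
Signed shortest Δλ = ((102.79 − -110.53 + 180) mod 360) − 180 = -146.68°.
Going west by 146.68° from -110.53° passes through 180° before reaching +102.79°.

Yes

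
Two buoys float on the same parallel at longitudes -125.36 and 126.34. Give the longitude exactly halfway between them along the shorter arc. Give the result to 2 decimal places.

Signed shortest Δλ from -125.36° to +126.34° is -108.30°.
Midpoint longitude = -125.36° + (-108.30°)/2 = -125.36° − 54.15° = -179.51°.
(The naïve average (-125.36 + +126.34)/2 = 0.49° is on the wrong side of the globe.)

-179.51°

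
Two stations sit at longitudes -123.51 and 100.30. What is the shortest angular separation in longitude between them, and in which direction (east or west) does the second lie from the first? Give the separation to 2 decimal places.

136.19° west

Raw difference: 100.30 − -123.51 = 223.81°.
Normalise into (−180°, 180°]: 223.81° − 360° = -136.19°.
Negative ⇒ the second point lies to the west; separation 136.19°.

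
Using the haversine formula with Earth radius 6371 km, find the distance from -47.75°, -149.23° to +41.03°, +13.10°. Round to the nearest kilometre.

18430 km

Δλ = 13.10 − -149.23 = 162.33°.
Δφ = 41.03 − -47.75 = 88.78°.
a = sin²(Δφ/2) + cos φ₁ · cos φ₂ · sin²(Δλ/2) = 0.984600.
c = 2·atan2(√a, √(1−a)) = 2.89276 rad → d = 6371·c ≈ 18429.76 km.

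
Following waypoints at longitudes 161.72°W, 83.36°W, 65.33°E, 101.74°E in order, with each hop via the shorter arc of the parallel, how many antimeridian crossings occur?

0

Leg 1: -161.72° → -83.36°, shortest Δλ = 78.36° (east) — does not cross 180°.
Leg 2: -83.36° → +65.33°, shortest Δλ = 148.69° (east) — does not cross 180°.
Leg 3: +65.33° → +101.74°, shortest Δλ = 36.41° (east) — does not cross 180°.
Total crossings: 0.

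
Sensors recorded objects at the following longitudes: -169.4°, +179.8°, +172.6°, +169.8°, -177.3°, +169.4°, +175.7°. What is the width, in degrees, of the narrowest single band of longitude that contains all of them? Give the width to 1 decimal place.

21.2°

Sort the longitudes: -177.3°, -169.4°, +169.4°, +169.8°, +172.6°, +175.7°, +179.8°.
Eastward gaps between consecutive values (wrapping around): 7.9°, 338.8°, 0.4°, 2.8°, 3.1°, 4.1°, 2.9°.
Largest gap = 338.8° ⇒ minimal covering band is its complement: 360° − 338.8° = 21.2°.
Band runs from +169.4° eastward to -169.4°, crossing the antimeridian.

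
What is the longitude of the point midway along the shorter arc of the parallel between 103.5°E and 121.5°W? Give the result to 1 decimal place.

Signed shortest Δλ from +103.5° to -121.5° is +135.0°.
Midpoint longitude = +103.5° + (+135.0°)/2 = +103.5° + 67.5° = +171.0°.
(The naïve average (+103.5 + -121.5)/2 = -9.0° is on the wrong side of the globe.)

171.0°E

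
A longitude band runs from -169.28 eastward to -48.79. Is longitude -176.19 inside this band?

Band width going east from -169.28° to -48.79°: ((-48.79 − -169.28) mod 360) = 120.49°.
Offset of -176.19° east of the west edge: ((-176.19 − -169.28) mod 360) = 353.09°.
353.09° > 120.49° ⇒ outside.

No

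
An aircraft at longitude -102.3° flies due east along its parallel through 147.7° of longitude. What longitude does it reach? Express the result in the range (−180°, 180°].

+45.4°

Start at -102.3°; shift +147.7° → +45.4°.
+45.4° already lies in (−180°, 180°].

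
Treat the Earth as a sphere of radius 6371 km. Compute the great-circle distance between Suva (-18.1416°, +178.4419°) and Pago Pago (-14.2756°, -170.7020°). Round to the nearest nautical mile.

Δλ = -170.7020 − 178.4419 = -349.1439°; wrapped into (−180°, 180°]: 10.8561°.
Δφ = -14.2756 − -18.1416 = 3.8660°.
a = sin²(Δφ/2) + cos φ₁ · cos φ₂ · sin²(Δλ/2) = 0.009379.
c = 2·atan2(√a, √(1−a)) = 0.19399 rad → d = 6371·c ≈ 1235.92 km ≈ 667.34 nmi.

667 nmi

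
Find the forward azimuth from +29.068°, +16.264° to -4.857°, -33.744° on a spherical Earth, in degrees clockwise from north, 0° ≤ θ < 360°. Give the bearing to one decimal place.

243.2°

Δλ = -33.744 − 16.264 = -50.008°.
θ = atan2( sin Δλ · cos φ₂ , cos φ₁ · sin φ₂ − sin φ₁ · cos φ₂ · cos Δλ )
  = atan2(-0.76338, -0.38513) = -116.771° → normalised to [0°, 360°): 243.229°.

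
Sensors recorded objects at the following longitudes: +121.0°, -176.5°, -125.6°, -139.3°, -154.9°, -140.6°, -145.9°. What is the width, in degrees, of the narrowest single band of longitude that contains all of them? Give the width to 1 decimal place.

113.4°

Sort the longitudes: -176.5°, -154.9°, -145.9°, -140.6°, -139.3°, -125.6°, +121.0°.
Eastward gaps between consecutive values (wrapping around): 21.6°, 9.0°, 5.3°, 1.3°, 13.7°, 246.6°, 62.5°.
Largest gap = 246.6° ⇒ minimal covering band is its complement: 360° − 246.6° = 113.4°.
Band runs from +121.0° eastward to -125.6°, crossing the antimeridian.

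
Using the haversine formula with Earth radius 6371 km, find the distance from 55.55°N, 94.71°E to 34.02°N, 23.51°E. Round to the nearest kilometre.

Δλ = 23.51 − 94.71 = -71.20°.
Δφ = 34.02 − 55.55 = -21.53°.
a = sin²(Δφ/2) + cos φ₁ · cos φ₂ · sin²(Δλ/2) = 0.193770.
c = 2·atan2(√a, √(1−a)) = 0.91163 rad → d = 6371·c ≈ 5807.98 km.

5808 km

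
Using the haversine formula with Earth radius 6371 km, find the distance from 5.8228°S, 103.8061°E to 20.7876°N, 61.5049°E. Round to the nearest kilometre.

5484 km

Δλ = 61.5049 − 103.8061 = -42.3012°.
Δφ = 20.7876 − -5.8228 = 26.6104°.
a = sin²(Δφ/2) + cos φ₁ · cos φ₂ · sin²(Δλ/2) = 0.174052.
c = 2·atan2(√a, √(1−a)) = 0.86071 rad → d = 6371·c ≈ 5483.61 km.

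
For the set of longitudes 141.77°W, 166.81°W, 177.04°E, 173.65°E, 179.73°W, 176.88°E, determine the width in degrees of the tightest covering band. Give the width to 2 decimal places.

Sort the longitudes: -179.73°, -166.81°, -141.77°, +173.65°, +176.88°, +177.04°.
Eastward gaps between consecutive values (wrapping around): 12.92°, 25.04°, 315.42°, 3.23°, 0.16°, 3.23°.
Largest gap = 315.42° ⇒ minimal covering band is its complement: 360° − 315.42° = 44.58°.
Band runs from +173.65° eastward to -141.77°, crossing the antimeridian.

44.58°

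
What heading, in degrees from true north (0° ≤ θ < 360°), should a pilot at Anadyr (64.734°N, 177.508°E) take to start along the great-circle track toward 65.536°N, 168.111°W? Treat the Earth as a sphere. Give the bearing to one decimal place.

Δλ = -168.111 − 177.508 = -345.619°; wrapped into (−180°, 180°]: 14.381°.
θ = atan2( sin Δλ · cos φ₂ , cos φ₁ · sin φ₂ − sin φ₁ · cos φ₂ · cos Δλ )
  = atan2(0.10285, 0.02573) = 75.954° → normalised to [0°, 360°): 75.954°.

76.0°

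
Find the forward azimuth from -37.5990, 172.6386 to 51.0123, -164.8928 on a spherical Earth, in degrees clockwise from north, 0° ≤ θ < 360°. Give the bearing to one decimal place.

13.9°

Δλ = -164.8928 − 172.6386 = -337.5314°; wrapped into (−180°, 180°]: 22.4686°.
θ = atan2( sin Δλ · cos φ₂ , cos φ₁ · sin φ₂ − sin φ₁ · cos φ₂ · cos Δλ )
  = atan2(0.24045, 0.97057) = 13.914° → normalised to [0°, 360°): 13.914°.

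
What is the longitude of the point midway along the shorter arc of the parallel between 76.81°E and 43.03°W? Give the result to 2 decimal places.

Signed shortest Δλ from +76.81° to -43.03° is -119.84°.
Midpoint longitude = +76.81° + (-119.84°)/2 = +76.81° − 59.92° = +16.89°.

16.89°E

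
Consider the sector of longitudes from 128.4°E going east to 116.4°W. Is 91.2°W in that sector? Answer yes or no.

Band width going east from +128.4° to -116.4°: ((-116.4 − 128.4) mod 360) = 115.2°.
Offset of -91.2° east of the west edge: ((-91.2 − 128.4) mod 360) = 140.4°.
140.4° > 115.2° ⇒ outside.

No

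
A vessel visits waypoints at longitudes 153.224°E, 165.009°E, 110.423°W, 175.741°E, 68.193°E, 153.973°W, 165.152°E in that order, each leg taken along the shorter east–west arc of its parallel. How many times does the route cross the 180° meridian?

Leg 1: +153.224° → +165.009°, shortest Δλ = 11.785° (east) — does not cross 180°.
Leg 2: +165.009° → -110.423°, shortest Δλ = 84.568° (east) — crosses 180°.
Leg 3: -110.423° → +175.741°, shortest Δλ = -73.836° (west) — crosses 180°.
Leg 4: +175.741° → +68.193°, shortest Δλ = -107.548° (west) — does not cross 180°.
Leg 5: +68.193° → -153.973°, shortest Δλ = 137.834° (east) — crosses 180°.
Leg 6: -153.973° → +165.152°, shortest Δλ = -40.875° (west) — crosses 180°.
Total crossings: 4.

4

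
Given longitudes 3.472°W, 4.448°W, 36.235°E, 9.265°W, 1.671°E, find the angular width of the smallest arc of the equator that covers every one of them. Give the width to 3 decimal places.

Sort the longitudes: -9.265°, -4.448°, -3.472°, +1.671°, +36.235°.
Eastward gaps between consecutive values (wrapping around): 4.817°, 0.976°, 5.143°, 34.564°, 314.500°.
Largest gap = 314.500° ⇒ minimal covering band is its complement: 360° − 314.500° = 45.500°.
Band runs from -9.265° eastward to +36.235°.

45.500°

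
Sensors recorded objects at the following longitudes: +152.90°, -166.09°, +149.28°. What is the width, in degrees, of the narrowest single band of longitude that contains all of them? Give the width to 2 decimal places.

Sort the longitudes: -166.09°, +149.28°, +152.90°.
Eastward gaps between consecutive values (wrapping around): 315.37°, 3.62°, 41.01°.
Largest gap = 315.37° ⇒ minimal covering band is its complement: 360° − 315.37° = 44.63°.
Band runs from +149.28° eastward to -166.09°, crossing the antimeridian.

44.63°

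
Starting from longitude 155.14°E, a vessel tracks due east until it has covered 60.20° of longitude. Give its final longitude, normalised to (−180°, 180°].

144.66°W

Start at +155.14°; shift +60.20° → +215.34°.
+215.34° lies outside (−180°, 180°]; subtract 360° → -144.66°.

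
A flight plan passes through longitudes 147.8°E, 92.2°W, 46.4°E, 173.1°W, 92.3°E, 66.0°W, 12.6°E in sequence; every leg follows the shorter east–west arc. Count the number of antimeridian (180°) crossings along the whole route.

Leg 1: +147.8° → -92.2°, shortest Δλ = 120.0° (east) — crosses 180°.
Leg 2: -92.2° → +46.4°, shortest Δλ = 138.6° (east) — does not cross 180°.
Leg 3: +46.4° → -173.1°, shortest Δλ = 140.5° (east) — crosses 180°.
Leg 4: -173.1° → +92.3°, shortest Δλ = -94.6° (west) — crosses 180°.
Leg 5: +92.3° → -66.0°, shortest Δλ = -158.3° (west) — does not cross 180°.
Leg 6: -66.0° → +12.6°, shortest Δλ = 78.6° (east) — does not cross 180°.
Total crossings: 3.

3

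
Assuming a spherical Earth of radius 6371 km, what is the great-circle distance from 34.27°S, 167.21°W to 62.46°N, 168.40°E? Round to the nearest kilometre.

10975 km

Δλ = 168.40 − -167.21 = 335.61°; wrapped into (−180°, 180°]: -24.39°.
Δφ = 62.46 − -34.27 = 96.73°.
a = sin²(Δφ/2) + cos φ₁ · cos φ₂ · sin²(Δλ/2) = 0.575645.
c = 2·atan2(√a, √(1−a)) = 1.72267 rad → d = 6371·c ≈ 10975.13 km.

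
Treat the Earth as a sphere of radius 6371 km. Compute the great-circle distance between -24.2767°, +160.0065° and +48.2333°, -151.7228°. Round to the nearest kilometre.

Δλ = -151.7228 − 160.0065 = -311.7293°; wrapped into (−180°, 180°]: 48.2707°.
Δφ = 48.2333 − -24.2767 = 72.5100°.
a = sin²(Δφ/2) + cos φ₁ · cos φ₂ · sin²(Δλ/2) = 0.451250.
c = 2·atan2(√a, √(1−a)) = 1.47314 rad → d = 6371·c ≈ 9385.38 km.

9385 km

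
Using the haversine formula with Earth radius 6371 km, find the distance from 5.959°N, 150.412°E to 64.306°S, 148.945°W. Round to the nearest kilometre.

Δλ = -148.945 − 150.412 = -299.357°; wrapped into (−180°, 180°]: 60.643°.
Δφ = -64.306 − 5.959 = -70.265°.
a = sin²(Δφ/2) + cos φ₁ · cos φ₂ · sin²(Δλ/2) = 0.441073.
c = 2·atan2(√a, √(1−a)) = 1.45267 rad → d = 6371·c ≈ 9254.94 km.

9255 km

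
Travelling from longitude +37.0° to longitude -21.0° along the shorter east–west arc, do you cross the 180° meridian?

No

Signed shortest Δλ = ((-21.0 − 37.0 + 180) mod 360) − 180 = -58.0°.
Going west by 58.0° from +37.0° reaches -21.0° without touching 180°.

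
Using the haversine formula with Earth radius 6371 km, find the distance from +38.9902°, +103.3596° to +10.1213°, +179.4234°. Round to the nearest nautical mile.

4374 nmi

Δλ = 179.4234 − 103.3596 = 76.0638°.
Δφ = 10.1213 − 38.9902 = -28.8689°.
a = sin²(Δφ/2) + cos φ₁ · cos φ₂ · sin²(Δλ/2) = 0.352575.
c = 2·atan2(√a, √(1−a)) = 1.27150 rad → d = 6371·c ≈ 8100.71 km ≈ 4374.03 nmi.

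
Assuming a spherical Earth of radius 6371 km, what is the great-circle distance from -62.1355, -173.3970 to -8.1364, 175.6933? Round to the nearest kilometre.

Δλ = 175.6933 − -173.3970 = 349.0903°; wrapped into (−180°, 180°]: -10.9097°.
Δφ = -8.1364 − -62.1355 = 53.9991°.
a = sin²(Δφ/2) + cos φ₁ · cos φ₂ · sin²(Δλ/2) = 0.210282.
c = 2·atan2(√a, √(1−a)) = 0.95276 rad → d = 6371·c ≈ 6070.03 km.

6070 km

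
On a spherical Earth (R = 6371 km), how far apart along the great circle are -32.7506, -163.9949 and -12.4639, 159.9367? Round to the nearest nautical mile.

2323 nmi

Δλ = 159.9367 − -163.9949 = 323.9316°; wrapped into (−180°, 180°]: -36.0684°.
Δφ = -12.4639 − -32.7506 = 20.2867°.
a = sin²(Δφ/2) + cos φ₁ · cos φ₂ · sin²(Δλ/2) = 0.109722.
c = 2·atan2(√a, √(1−a)) = 0.67524 rad → d = 6371·c ≈ 4301.97 km ≈ 2322.88 nmi.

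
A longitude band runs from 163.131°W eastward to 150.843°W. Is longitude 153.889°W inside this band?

Band width going east from -163.131° to -150.843°: ((-150.843 − -163.131) mod 360) = 12.288°.
Offset of -153.889° east of the west edge: ((-153.889 − -163.131) mod 360) = 9.242°.
9.242° ≤ 12.288° ⇒ inside.

Yes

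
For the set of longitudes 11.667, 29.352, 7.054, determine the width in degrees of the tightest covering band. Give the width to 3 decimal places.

Sort the longitudes: +7.054°, +11.667°, +29.352°.
Eastward gaps between consecutive values (wrapping around): 4.613°, 17.685°, 337.702°.
Largest gap = 337.702° ⇒ minimal covering band is its complement: 360° − 337.702° = 22.298°.
Band runs from +7.054° eastward to +29.352°.

22.298°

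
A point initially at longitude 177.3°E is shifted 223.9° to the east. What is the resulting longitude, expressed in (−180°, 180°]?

Start at +177.3°; shift +223.9° → +401.2°.
+401.2° lies outside (−180°, 180°]; subtract 360° → +41.2°.

41.2°E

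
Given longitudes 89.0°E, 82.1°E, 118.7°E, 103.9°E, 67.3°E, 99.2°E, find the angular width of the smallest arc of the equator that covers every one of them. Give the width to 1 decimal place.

Sort the longitudes: +67.3°, +82.1°, +89.0°, +99.2°, +103.9°, +118.7°.
Eastward gaps between consecutive values (wrapping around): 14.8°, 6.9°, 10.2°, 4.7°, 14.8°, 308.6°.
Largest gap = 308.6° ⇒ minimal covering band is its complement: 360° − 308.6° = 51.4°.
Band runs from +67.3° eastward to +118.7°.

51.4°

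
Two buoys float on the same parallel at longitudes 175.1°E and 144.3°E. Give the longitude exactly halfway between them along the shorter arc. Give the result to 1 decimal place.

159.7°E

Signed shortest Δλ from +175.1° to +144.3° is -30.8°.
Midpoint longitude = +175.1° + (-30.8°)/2 = +175.1° − 15.4° = +159.7°.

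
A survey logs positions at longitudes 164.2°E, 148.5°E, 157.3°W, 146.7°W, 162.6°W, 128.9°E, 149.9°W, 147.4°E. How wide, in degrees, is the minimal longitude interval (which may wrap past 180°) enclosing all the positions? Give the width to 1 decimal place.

84.4°

Sort the longitudes: -162.6°, -157.3°, -149.9°, -146.7°, +128.9°, +147.4°, +148.5°, +164.2°.
Eastward gaps between consecutive values (wrapping around): 5.3°, 7.4°, 3.2°, 275.6°, 18.5°, 1.1°, 15.7°, 33.2°.
Largest gap = 275.6° ⇒ minimal covering band is its complement: 360° − 275.6° = 84.4°.
Band runs from +128.9° eastward to -146.7°, crossing the antimeridian.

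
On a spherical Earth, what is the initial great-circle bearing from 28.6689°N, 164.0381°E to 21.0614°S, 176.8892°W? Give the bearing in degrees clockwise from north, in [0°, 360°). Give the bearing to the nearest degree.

158°

Δλ = -176.8892 − 164.0381 = -340.9273°; wrapped into (−180°, 180°]: 19.0727°.
θ = atan2( sin Δλ · cos φ₂ , cos φ₁ · sin φ₂ − sin φ₁ · cos φ₂ · cos Δλ )
  = atan2(0.30494, -0.73843) = 157.562° → normalised to [0°, 360°): 157.562°.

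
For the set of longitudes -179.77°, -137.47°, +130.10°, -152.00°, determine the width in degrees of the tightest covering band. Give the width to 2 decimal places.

92.43°

Sort the longitudes: -179.77°, -152.00°, -137.47°, +130.10°.
Eastward gaps between consecutive values (wrapping around): 27.77°, 14.53°, 267.57°, 50.13°.
Largest gap = 267.57° ⇒ minimal covering band is its complement: 360° − 267.57° = 92.43°.
Band runs from +130.10° eastward to -137.47°, crossing the antimeridian.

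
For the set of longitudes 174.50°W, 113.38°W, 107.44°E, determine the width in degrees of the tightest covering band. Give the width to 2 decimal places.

139.18°

Sort the longitudes: -174.50°, -113.38°, +107.44°.
Eastward gaps between consecutive values (wrapping around): 61.12°, 220.82°, 78.06°.
Largest gap = 220.82° ⇒ minimal covering band is its complement: 360° − 220.82° = 139.18°.
Band runs from +107.44° eastward to -113.38°, crossing the antimeridian.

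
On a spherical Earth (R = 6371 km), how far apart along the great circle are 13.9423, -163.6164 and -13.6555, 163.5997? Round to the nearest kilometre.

Δλ = 163.5997 − -163.6164 = 327.2161°; wrapped into (−180°, 180°]: -32.7839°.
Δφ = -13.6555 − 13.9423 = -27.5978°.
a = sin²(Δφ/2) + cos φ₁ · cos φ₂ · sin²(Δλ/2) = 0.131999.
c = 2·atan2(√a, √(1−a)) = 0.74365 rad → d = 6371·c ≈ 4737.79 km.

4738 km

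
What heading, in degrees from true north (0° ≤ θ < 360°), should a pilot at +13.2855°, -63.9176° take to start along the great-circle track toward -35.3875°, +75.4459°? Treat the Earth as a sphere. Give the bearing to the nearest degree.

Δλ = 75.4459 − -63.9176 = 139.3635°.
θ = atan2( sin Δλ · cos φ₂ , cos φ₁ · sin φ₂ − sin φ₁ · cos φ₂ · cos Δλ )
  = atan2(0.53094, -0.42143) = 128.441° → normalised to [0°, 360°): 128.441°.

128°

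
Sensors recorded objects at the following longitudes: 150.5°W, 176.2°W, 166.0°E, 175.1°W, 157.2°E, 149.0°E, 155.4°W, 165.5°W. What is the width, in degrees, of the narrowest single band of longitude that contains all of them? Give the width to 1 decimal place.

Sort the longitudes: -176.2°, -175.1°, -165.5°, -155.4°, -150.5°, +149.0°, +157.2°, +166.0°.
Eastward gaps between consecutive values (wrapping around): 1.1°, 9.6°, 10.1°, 4.9°, 299.5°, 8.2°, 8.8°, 17.8°.
Largest gap = 299.5° ⇒ minimal covering band is its complement: 360° − 299.5° = 60.5°.
Band runs from +149.0° eastward to -150.5°, crossing the antimeridian.

60.5°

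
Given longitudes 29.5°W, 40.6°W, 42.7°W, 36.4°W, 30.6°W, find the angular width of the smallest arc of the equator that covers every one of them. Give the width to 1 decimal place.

Sort the longitudes: -42.7°, -40.6°, -36.4°, -30.6°, -29.5°.
Eastward gaps between consecutive values (wrapping around): 2.1°, 4.2°, 5.8°, 1.1°, 346.8°.
Largest gap = 346.8° ⇒ minimal covering band is its complement: 360° − 346.8° = 13.2°.
Band runs from -42.7° eastward to -29.5°.

13.2°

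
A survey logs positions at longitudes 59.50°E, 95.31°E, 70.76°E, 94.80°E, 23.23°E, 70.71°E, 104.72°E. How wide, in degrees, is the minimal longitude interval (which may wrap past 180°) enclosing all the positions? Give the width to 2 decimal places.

81.49°

Sort the longitudes: +23.23°, +59.50°, +70.71°, +70.76°, +94.80°, +95.31°, +104.72°.
Eastward gaps between consecutive values (wrapping around): 36.27°, 11.21°, 0.05°, 24.04°, 0.51°, 9.41°, 278.51°.
Largest gap = 278.51° ⇒ minimal covering band is its complement: 360° − 278.51° = 81.49°.
Band runs from +23.23° eastward to +104.72°.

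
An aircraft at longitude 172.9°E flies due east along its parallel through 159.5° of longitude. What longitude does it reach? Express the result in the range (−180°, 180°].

27.6°W

Start at +172.9°; shift +159.5° → +332.4°.
+332.4° lies outside (−180°, 180°]; subtract 360° → -27.6°.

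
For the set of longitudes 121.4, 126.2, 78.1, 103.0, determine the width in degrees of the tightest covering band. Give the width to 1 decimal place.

Sort the longitudes: +78.1°, +103.0°, +121.4°, +126.2°.
Eastward gaps between consecutive values (wrapping around): 24.9°, 18.4°, 4.8°, 311.9°.
Largest gap = 311.9° ⇒ minimal covering band is its complement: 360° − 311.9° = 48.1°.
Band runs from +78.1° eastward to +126.2°.

48.1°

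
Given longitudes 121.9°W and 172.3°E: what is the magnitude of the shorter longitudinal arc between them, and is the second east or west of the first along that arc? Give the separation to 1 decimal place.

Raw difference: 172.3 − -121.9 = 294.2°.
Normalise into (−180°, 180°]: 294.2° − 360° = -65.8°.
Negative ⇒ the second point lies to the west; separation 65.8°.

65.8° west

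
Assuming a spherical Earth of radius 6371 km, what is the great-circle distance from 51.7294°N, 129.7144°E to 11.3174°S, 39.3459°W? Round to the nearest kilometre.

15414 km

Δλ = -39.3459 − 129.7144 = -169.0603°.
Δφ = -11.3174 − 51.7294 = -63.0468°.
a = sin²(Δφ/2) + cos φ₁ · cos φ₂ · sin²(Δλ/2) = 0.875183.
c = 2·atan2(√a, √(1−a)) = 2.41941 rad → d = 6371·c ≈ 15414.07 km.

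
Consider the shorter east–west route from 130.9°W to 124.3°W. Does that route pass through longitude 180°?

Signed shortest Δλ = ((-124.3 − -130.9 + 180) mod 360) − 180 = 6.6°.
Going east by 6.6° from -130.9° reaches -124.3° without touching 180°.

No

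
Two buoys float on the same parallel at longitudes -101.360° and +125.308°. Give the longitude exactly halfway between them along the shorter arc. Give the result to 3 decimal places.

Signed shortest Δλ from -101.360° to +125.308° is -133.332°.
Midpoint longitude = -101.360° + (-133.332°)/2 = -101.360° − 66.666° = -168.026°.
(The naïve average (-101.360 + +125.308)/2 = 11.974° is on the wrong side of the globe.)

-168.026°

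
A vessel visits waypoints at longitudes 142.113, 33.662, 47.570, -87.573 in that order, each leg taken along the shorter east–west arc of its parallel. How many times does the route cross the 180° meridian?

Leg 1: +142.113° → +33.662°, shortest Δλ = -108.451° (west) — does not cross 180°.
Leg 2: +33.662° → +47.570°, shortest Δλ = 13.908° (east) — does not cross 180°.
Leg 3: +47.570° → -87.573°, shortest Δλ = -135.143° (west) — does not cross 180°.
Total crossings: 0.

0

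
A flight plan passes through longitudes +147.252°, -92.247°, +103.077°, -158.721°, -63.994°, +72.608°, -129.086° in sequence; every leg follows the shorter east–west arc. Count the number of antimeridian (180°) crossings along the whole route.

4

Leg 1: +147.252° → -92.247°, shortest Δλ = 120.501° (east) — crosses 180°.
Leg 2: -92.247° → +103.077°, shortest Δλ = -164.676° (west) — crosses 180°.
Leg 3: +103.077° → -158.721°, shortest Δλ = 98.202° (east) — crosses 180°.
Leg 4: -158.721° → -63.994°, shortest Δλ = 94.727° (east) — does not cross 180°.
Leg 5: -63.994° → +72.608°, shortest Δλ = 136.602° (east) — does not cross 180°.
Leg 6: +72.608° → -129.086°, shortest Δλ = 158.306° (east) — crosses 180°.
Total crossings: 4.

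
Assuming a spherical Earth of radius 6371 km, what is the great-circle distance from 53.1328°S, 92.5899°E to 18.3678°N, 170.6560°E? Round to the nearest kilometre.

10866 km

Δλ = 170.6560 − 92.5899 = 78.0661°.
Δφ = 18.3678 − -53.1328 = 71.5006°.
a = sin²(Δφ/2) + cos φ₁ · cos φ₂ · sin²(Δλ/2) = 0.567180.
c = 2·atan2(√a, √(1−a)) = 1.70556 rad → d = 6371·c ≈ 10866.15 km.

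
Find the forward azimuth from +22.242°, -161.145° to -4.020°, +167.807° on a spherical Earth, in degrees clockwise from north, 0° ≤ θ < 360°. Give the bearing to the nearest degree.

Δλ = 167.807 − -161.145 = 328.952°; wrapped into (−180°, 180°]: -31.048°.
θ = atan2( sin Δλ · cos φ₂ , cos φ₁ · sin φ₂ − sin φ₁ · cos φ₂ · cos Δλ )
  = atan2(-0.51449, -0.38838) = -127.049° → normalised to [0°, 360°): 232.951°.

233°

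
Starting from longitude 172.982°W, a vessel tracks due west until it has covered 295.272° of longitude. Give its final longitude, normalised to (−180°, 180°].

108.254°W

Start at -172.982°; shift −295.272° → -468.254°.
-468.254° lies outside (−180°, 180°]; add 360° → -108.254°.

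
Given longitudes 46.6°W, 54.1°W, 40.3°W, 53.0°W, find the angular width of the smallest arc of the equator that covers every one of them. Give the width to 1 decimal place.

Sort the longitudes: -54.1°, -53.0°, -46.6°, -40.3°.
Eastward gaps between consecutive values (wrapping around): 1.1°, 6.4°, 6.3°, 346.2°.
Largest gap = 346.2° ⇒ minimal covering band is its complement: 360° − 346.2° = 13.8°.
Band runs from -54.1° eastward to -40.3°.

13.8°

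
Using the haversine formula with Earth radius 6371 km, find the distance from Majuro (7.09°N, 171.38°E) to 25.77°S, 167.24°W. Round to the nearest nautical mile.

Δλ = -167.24 − 171.38 = -338.62°; wrapped into (−180°, 180°]: 21.38°.
Δφ = -25.77 − 7.09 = -32.86°.
a = sin²(Δφ/2) + cos φ₁ · cos φ₂ · sin²(Δλ/2) = 0.110750.
c = 2·atan2(√a, √(1−a)) = 0.67852 rad → d = 6371·c ≈ 4322.88 km ≈ 2334.17 nmi.

2334 nmi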